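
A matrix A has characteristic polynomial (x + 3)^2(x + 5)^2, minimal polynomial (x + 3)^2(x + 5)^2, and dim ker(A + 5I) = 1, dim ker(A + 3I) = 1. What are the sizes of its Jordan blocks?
Jordan blocks: (-5, 2), (-3, 2)

λ = -5: algebraic multiplicity 2 (exponent in χ_A), largest block size 2 (exponent in m_A), 1 block (geometric multiplicity). This forces block sizes [2].
λ = -3: algebraic multiplicity 2 (exponent in χ_A), largest block size 2 (exponent in m_A), 1 block (geometric multiplicity). This forces block sizes [2].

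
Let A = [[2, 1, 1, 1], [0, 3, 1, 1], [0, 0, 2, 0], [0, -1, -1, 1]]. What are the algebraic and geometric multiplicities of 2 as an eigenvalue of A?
The characteristic polynomial is (x - 2)^4, so the factor x - 2 appears with exponent 4: the algebraic multiplicity is 4.

rank(A - 2I) = 1, so the eigenspace has dimension 4 - 1 = 3: the geometric multiplicity is 3.

Since 3 < 4, A is not diagonalizable.

algebraic multiplicity 4, geometric multiplicity 3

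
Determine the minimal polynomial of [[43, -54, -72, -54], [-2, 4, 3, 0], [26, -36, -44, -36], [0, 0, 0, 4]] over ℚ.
m_A(x) = (x - 4)^2(x + 5)

The characteristic polynomial factors as (x - 4)^3(x + 5). The minimal polynomial is ∏(x - λ)^{k_λ} where k_λ is the size of the largest Jordan block at λ.

For λ = -5: rank(A + 5I) = 3, and the largest Jordan block has size 1 (the smallest k with rank((A + 5I)^k) = rank((A + 5I)^(k+1))).
For λ = 4: rank(A - 4I) = 2, and the largest Jordan block has size 2 (the smallest k with rank((A - 4I)^k) = rank((A - 4I)^(k+1))).

So m_A(x) = (x - 4)^2(x + 5).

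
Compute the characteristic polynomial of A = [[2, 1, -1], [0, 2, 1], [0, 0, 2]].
χ_A(x) = (x - 2)^3

xI - A = [[x - 2, -1, 1], [0, x - 2, -1], [0, 0, x - 2]].

Expanding det(xI - A) along the first row:
det(xI - A) = + (x - 2)·det([[x - 2, -1], [0, x - 2]]) - (-1)·det([[0, -1], [0, x - 2]]) + (1)·det([[0, x - 2], [0, 0]]).

Evaluating gives χ_A(x) = x^3 - 6x^2 + 12x - 8 = (x - 2)^3.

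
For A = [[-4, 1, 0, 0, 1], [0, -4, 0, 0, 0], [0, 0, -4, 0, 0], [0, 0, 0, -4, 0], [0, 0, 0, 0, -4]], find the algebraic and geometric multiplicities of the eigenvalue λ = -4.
algebraic multiplicity 5, geometric multiplicity 4

The characteristic polynomial is (x + 4)^5, so the factor x + 4 appears with exponent 5: the algebraic multiplicity is 5.

rank(A + 4I) = 1, so the eigenspace has dimension 5 - 1 = 4: the geometric multiplicity is 4.

Since 4 < 5, A is not diagonalizable.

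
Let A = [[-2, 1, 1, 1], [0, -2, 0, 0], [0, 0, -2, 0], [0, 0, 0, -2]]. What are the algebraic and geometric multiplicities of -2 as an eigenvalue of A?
The characteristic polynomial is (x + 2)^4, so the factor x + 2 appears with exponent 4: the algebraic multiplicity is 4.

rank(A + 2I) = 1, so the eigenspace has dimension 4 - 1 = 3: the geometric multiplicity is 3.

Since 3 < 4, A is not diagonalizable.

algebraic multiplicity 4, geometric multiplicity 3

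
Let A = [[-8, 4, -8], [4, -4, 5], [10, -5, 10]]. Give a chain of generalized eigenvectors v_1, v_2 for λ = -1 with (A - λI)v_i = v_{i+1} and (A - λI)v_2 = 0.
v_1 = [[0, 1, 0]]^T, v_2 = [[4, -3, -5]]^T

We seek v_1 ∈ ker((A + I)^2) \ ker(A + I), then set v_{i+1} = (A + I) v_i.

One such chain is v_1 = [[0, 1, 0]]^T, v_2 = [[4, -3, -5]]^T. Check: (A + I) v_2 = [[0, 0, 0]]^T = 0.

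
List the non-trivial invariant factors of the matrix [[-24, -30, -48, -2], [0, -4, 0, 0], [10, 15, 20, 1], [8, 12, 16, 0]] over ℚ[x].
The Jordan structure of A has elementary divisors (x + 4), (x + 4), x^2. Arranging the block sizes at each eigenvalue in decreasing order and taking row products gives the invariant factors.

Invariant factors (smallest first, each dividing the next): x + 4, x^2(x + 4).

Check: the last factor x^2(x + 4) is the minimal polynomial, and the product x^2(x + 4)^2 is the characteristic polynomial.

x + 4, x^2(x + 4)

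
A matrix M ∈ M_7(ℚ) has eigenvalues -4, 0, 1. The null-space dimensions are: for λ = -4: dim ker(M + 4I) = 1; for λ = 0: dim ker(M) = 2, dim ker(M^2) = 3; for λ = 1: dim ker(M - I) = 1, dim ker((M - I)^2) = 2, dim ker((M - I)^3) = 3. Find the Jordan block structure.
λ = -4: successive nullity increments [1] count blocks of size ≥ k; block sizes are [1].
λ = 0: successive nullity increments [2, 1] count blocks of size ≥ k; block sizes are [2, 1].
λ = 1: successive nullity increments [1, 1, 1] count blocks of size ≥ k; block sizes are [3].

Jordan blocks: (-4, 1), (0, 2), (0, 1), (1, 3)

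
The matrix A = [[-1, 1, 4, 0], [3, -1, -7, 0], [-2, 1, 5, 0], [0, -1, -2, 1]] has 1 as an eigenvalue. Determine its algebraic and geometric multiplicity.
The characteristic polynomial is (x - 1)^4, so the factor x - 1 appears with exponent 4: the algebraic multiplicity is 4.

rank(A - I) = 2, so the eigenspace has dimension 4 - 2 = 2: the geometric multiplicity is 2.

Since 2 < 4, A is not diagonalizable.

algebraic multiplicity 4, geometric multiplicity 2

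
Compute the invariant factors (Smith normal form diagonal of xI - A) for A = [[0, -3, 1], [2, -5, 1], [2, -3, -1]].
x + 2, (x + 2)^2

The Jordan structure of A has elementary divisors (x + 2)^2, (x + 2). Arranging the block sizes at each eigenvalue in decreasing order and taking row products gives the invariant factors.

Invariant factors (smallest first, each dividing the next): x + 2, (x + 2)^2.

Check: the last factor (x + 2)^2 is the minimal polynomial, and the product (x + 2)^3 is the characteristic polynomial.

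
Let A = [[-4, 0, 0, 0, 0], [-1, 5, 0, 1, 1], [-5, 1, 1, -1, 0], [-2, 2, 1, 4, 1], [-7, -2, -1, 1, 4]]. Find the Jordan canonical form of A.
The characteristic polynomial is det(xI - A) = (x - 5)^2(x - 2)^2(x + 4), so the eigenvalues are -4 (algebraic multiplicity 1), 2 (algebraic multiplicity 2), 5 (algebraic multiplicity 2).

For λ = -4: algebraic multiplicity 1 gives one 1×1 block.

For λ = 2: rank(A - 2I) = 4, rank((A - 2I)^2) = 3. The eigenspace has dimension 5 - 4 = 1, so there is 1 Jordan block; the rank sequence gives block sizes [2].

For λ = 5: rank(A - 5I) = 4, rank((A - 5I)^2) = 3. The eigenspace has dimension 5 - 4 = 1, so there is 1 Jordan block; the rank sequence gives block sizes [2].

Assembling the blocks gives the Jordan form J above.

J = [[-4, 0, 0, 0, 0], [0, 2, 1, 0, 0], [0, 0, 2, 0, 0], [0, 0, 0, 5, 1], [0, 0, 0, 0, 5]]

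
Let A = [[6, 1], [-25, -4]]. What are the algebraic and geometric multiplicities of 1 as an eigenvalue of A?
The characteristic polynomial is (x - 1)^2, so the factor x - 1 appears with exponent 2: the algebraic multiplicity is 2.

rank(A - I) = 1, so the eigenspace has dimension 2 - 1 = 1: the geometric multiplicity is 1.

Since 1 < 2, A is not diagonalizable.

algebraic multiplicity 2, geometric multiplicity 1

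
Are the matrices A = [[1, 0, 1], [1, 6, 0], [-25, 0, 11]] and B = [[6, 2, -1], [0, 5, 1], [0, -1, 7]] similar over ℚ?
Two matrices over a field are similar if and only if they have the same invariant factors.

Both A and B have characteristic polynomial (x - 6)^3 and minimal polynomial (x - 6)^3. Computing further, both have invariant factors (x - 6)^3. Hence A and B are similar.

Yes.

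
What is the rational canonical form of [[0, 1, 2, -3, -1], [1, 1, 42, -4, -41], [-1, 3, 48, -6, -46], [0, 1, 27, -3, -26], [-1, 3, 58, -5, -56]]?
R = [[0, 0, 0, 0, 25], [1, 0, 0, 0, -15], [0, 1, 0, 0, -9], [0, 0, 1, 0, -26], [0, 0, 0, 1, -10]]

The invariant factors of A (the non-unit diagonal entries of the Smith normal form of xI - A over ℚ[x]) are (x + 5)^2(x^3 + x - 1), each dividing the next. The characteristic polynomial is their product, (x + 5)^2(x^3 + x - 1).

The rational canonical form is the block-diagonal matrix of companion matrices C(f_i):
R = [[0, 0, 0, 0, 25], [1, 0, 0, 0, -15], [0, 1, 0, 0, -9], [0, 0, 1, 0, -26], [0, 0, 0, 1, -10]].

Note the characteristic polynomial does not split into linear factors over ℚ, so A has no Jordan form over ℚ; the rational canonical form exists over any field.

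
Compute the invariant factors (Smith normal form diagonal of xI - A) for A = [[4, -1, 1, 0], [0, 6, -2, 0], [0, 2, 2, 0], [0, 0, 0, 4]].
The Jordan structure of A has elementary divisors (x - 4)^2, (x - 4), (x - 4). Arranging the block sizes at each eigenvalue in decreasing order and taking row products gives the invariant factors.

Invariant factors (smallest first, each dividing the next): x - 4, x - 4, (x - 4)^2.

Check: the last factor (x - 4)^2 is the minimal polynomial, and the product (x - 4)^4 is the characteristic polynomial.

x - 4, x - 4, (x - 4)^2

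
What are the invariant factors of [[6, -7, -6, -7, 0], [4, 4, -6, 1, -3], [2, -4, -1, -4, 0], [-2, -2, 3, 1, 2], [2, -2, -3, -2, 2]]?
The Jordan structure of A has elementary divisors (x - 2)^3, (x - 3)^2. Arranging the block sizes at each eigenvalue in decreasing order and taking row products gives the invariant factors.

Invariant factors (smallest first, each dividing the next): (x - 3)^2(x - 2)^3.

Check: the last factor (x - 3)^2(x - 2)^3 is the minimal polynomial, and the product (x - 3)^2(x - 2)^3 is the characteristic polynomial.

(x - 3)^2(x - 2)^3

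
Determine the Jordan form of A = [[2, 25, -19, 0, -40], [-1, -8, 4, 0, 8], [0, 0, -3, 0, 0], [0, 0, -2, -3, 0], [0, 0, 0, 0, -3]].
J = [[-3, 1, 0, 0, 0], [0, -3, 1, 0, 0], [0, 0, -3, 0, 0], [0, 0, 0, -3, 0], [0, 0, 0, 0, -3]]

The characteristic polynomial is det(xI - A) = (x + 3)^5, so the eigenvalues are -3 (algebraic multiplicity 5).

For λ = -3: rank(A + 3I) = 2, rank((A + 3I)^2) = 1, rank((A + 3I)^3) = 0. The eigenspace has dimension 5 - 2 = 3, so there are 3 Jordan blocks; the rank sequence gives block sizes [3, 1, 1].

Assembling the blocks gives the Jordan form J above.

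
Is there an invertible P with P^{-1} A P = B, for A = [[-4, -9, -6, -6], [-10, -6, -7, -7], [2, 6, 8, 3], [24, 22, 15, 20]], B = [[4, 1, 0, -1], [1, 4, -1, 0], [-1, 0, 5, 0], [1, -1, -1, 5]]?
Both have characteristic polynomial (x - 5)^2(x - 4)^2, but the minimal polynomial of A is (x - 5)^2(x - 4)^2 while the minimal polynomial of B is (x - 5)^2(x - 4). The minimal polynomial is a similarity invariant, so A and B are not similar.

No.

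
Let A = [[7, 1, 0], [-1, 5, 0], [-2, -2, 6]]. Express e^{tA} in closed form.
A has Jordan form J = [[6, 1, 0], [0, 6, 0], [0, 0, 6]] with A = PJP^{-1}, so e^{tA} = P e^{tJ} P^{-1}.

For a Jordan block J_k(λ), e^{tJ_k(λ)} = e^{λt} · (I + tN + t^2 N^2/2! + ... + t^{k-1} N^{k-1}/(k-1)!) where N is the nilpotent superdiagonal part.

Assembling the blocks and conjugating back gives the entries of e^{tA} as shown above.

e^{tA} = [[(t + 1)*e^{6*t}, t*e^{6*t}, 0], [-t*e^{6*t}, (1 - t)*e^{6*t}, 0], [-2*t*e^{6*t}, -2*t*e^{6*t}, e^{6*t}]]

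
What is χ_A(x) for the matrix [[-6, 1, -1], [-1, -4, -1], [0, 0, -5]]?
χ_A(x) = (x + 5)^3

xI - A = [[x + 6, -1, 1], [1, x + 4, 1], [0, 0, x + 5]].

Expanding det(xI - A) along the first row:
det(xI - A) = + (x + 6)·det([[x + 4, 1], [0, x + 5]]) - (-1)·det([[1, 1], [0, x + 5]]) + (1)·det([[1, x + 4], [0, 0]]).

Evaluating gives χ_A(x) = x^3 + 15x^2 + 75x + 125 = (x + 5)^3.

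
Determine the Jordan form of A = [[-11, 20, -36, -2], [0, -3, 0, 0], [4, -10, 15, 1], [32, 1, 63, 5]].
The characteristic polynomial is det(xI - A) = (x - 6)^2(x + 3)^2, so the eigenvalues are -3 (algebraic multiplicity 2), 6 (algebraic multiplicity 2).

For λ = -3: rank(A + 3I) = 2. The eigenspace has dimension 4 - 2 = 2, so there are 2 Jordan blocks; the rank sequence gives block sizes [1, 1].

For λ = 6: rank(A - 6I) = 3, rank((A - 6I)^2) = 2. The eigenspace has dimension 4 - 3 = 1, so there is 1 Jordan block; the rank sequence gives block sizes [2].

Assembling the blocks gives the Jordan form J above.

J = [[-3, 0, 0, 0], [0, -3, 0, 0], [0, 0, 6, 1], [0, 0, 0, 6]]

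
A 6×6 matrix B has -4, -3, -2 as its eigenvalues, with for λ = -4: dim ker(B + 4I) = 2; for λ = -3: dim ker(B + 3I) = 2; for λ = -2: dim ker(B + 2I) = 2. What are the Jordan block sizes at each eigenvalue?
Jordan blocks: (-4, 1), (-4, 1), (-3, 1), (-3, 1), (-2, 1), (-2, 1)

λ = -4: successive nullity increments [2] count blocks of size ≥ k; block sizes are [1, 1].
λ = -3: successive nullity increments [2] count blocks of size ≥ k; block sizes are [1, 1].
λ = -2: successive nullity increments [2] count blocks of size ≥ k; block sizes are [1, 1].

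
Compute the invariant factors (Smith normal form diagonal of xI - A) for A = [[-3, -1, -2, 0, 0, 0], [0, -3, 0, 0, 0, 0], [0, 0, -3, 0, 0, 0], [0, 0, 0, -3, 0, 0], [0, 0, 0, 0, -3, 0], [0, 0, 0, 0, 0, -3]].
x + 3, x + 3, x + 3, x + 3, (x + 3)^2

The Jordan structure of A has elementary divisors (x + 3)^2, (x + 3), (x + 3), (x + 3), (x + 3). Arranging the block sizes at each eigenvalue in decreasing order and taking row products gives the invariant factors.

Invariant factors (smallest first, each dividing the next): x + 3, x + 3, x + 3, x + 3, (x + 3)^2.

Check: the last factor (x + 3)^2 is the minimal polynomial, and the product (x + 3)^6 is the characteristic polynomial.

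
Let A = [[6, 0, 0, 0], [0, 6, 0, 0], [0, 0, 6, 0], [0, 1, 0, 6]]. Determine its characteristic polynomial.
χ_A(x) = (x - 6)^4

xI - A = [[x - 6, 0, 0, 0], [0, x - 6, 0, 0], [0, 0, x - 6, 0], [0, -1, 0, x - 6]].

Expanding det(xI - A) along the first row:
det(xI - A) = + (x - 6)·det([[x - 6, 0, 0], [0, x - 6, 0], [-1, 0, x - 6]]) - (0)·det([[0, 0, 0], [0, x - 6, 0], [0, 0, x - 6]]) + (0)·det([[0, x - 6, 0], [0, 0, 0], [0, -1, x - 6]]) - (0)·det([[0, x - 6, 0], [0, 0, x - 6], [0, -1, 0]]).

Evaluating gives χ_A(x) = x^4 - 24x^3 + 216x^2 - 864x + 1296 = (x - 6)^4.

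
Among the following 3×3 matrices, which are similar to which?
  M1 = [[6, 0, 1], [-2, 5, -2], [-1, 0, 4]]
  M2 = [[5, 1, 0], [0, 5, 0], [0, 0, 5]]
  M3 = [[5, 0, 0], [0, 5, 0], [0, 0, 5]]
Characteristic polynomials: χ_{M1} = (x - 5)^3, χ_{M2} = (x - 5)^3, χ_{M3} = (x - 5)^3.

{M1, M2}: invariant factors x - 5, (x - 5)^2.

{M3}: invariant factors x - 5, x - 5, x - 5.

Matrices are similar if and only if their invariant-factor lists agree; the partition into similarity classes is {M1, M2}, {M3}.

2 classes: {M1, M2}, {M3}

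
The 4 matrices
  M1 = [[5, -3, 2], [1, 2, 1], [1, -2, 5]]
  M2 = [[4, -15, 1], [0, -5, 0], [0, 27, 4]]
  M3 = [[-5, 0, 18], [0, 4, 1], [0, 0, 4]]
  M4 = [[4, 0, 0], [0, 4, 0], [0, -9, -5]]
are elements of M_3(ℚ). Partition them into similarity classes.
3 classes: {M1}, {M2, M3}, {M4}

Characteristic polynomials: χ_{M1} = (x - 4)^3, χ_{M2} = (x - 4)^2(x + 5), χ_{M3} = (x - 4)^2(x + 5), χ_{M4} = (x - 4)^2(x + 5).

{M1}: invariant factors (x - 4)^3.

{M2, M3}: invariant factors (x - 4)^2(x + 5).

{M4}: invariant factors x - 4, (x - 4)(x + 5).

Matrices are similar if and only if their invariant-factor lists agree; the partition into similarity classes is {M1}, {M2, M3}, {M4}.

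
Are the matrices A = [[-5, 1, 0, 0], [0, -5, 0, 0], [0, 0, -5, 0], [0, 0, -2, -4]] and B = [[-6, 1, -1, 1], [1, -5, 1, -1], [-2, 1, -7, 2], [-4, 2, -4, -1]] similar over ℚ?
Two matrices over a field are similar if and only if they have the same invariant factors.

Both A and B have characteristic polynomial (x + 4)(x + 5)^3 and minimal polynomial (x + 4)(x + 5)^2. Computing further, both have invariant factors x + 5, (x + 4)(x + 5)^2. Hence A and B are similar.

Yes.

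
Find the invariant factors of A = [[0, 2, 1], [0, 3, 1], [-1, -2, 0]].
The Jordan structure of A has elementary divisors (x - 1)^3. Arranging the block sizes at each eigenvalue in decreasing order and taking row products gives the invariant factors.

Invariant factors (smallest first, each dividing the next): (x - 1)^3.

Check: the last factor (x - 1)^3 is the minimal polynomial, and the product (x - 1)^3 is the characteristic polynomial.

(x - 1)^3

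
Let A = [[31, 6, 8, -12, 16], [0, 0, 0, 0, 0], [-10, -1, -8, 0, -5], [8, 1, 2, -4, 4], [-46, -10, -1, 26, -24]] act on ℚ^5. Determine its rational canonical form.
R = [[-1, 0, 0, 0, 0], [0, 0, 0, 0, 0], [0, 1, 0, 0, 0], [0, 0, 1, 0, -3], [0, 0, 0, 1, -4]]

The invariant factors of A (the non-unit diagonal entries of the Smith normal form of xI - A over ℚ[x]) are x + 1, x^2(x + 1)(x + 3), each dividing the next. The characteristic polynomial is their product, x^2(x + 1)^2(x + 3).

The rational canonical form is the block-diagonal matrix of companion matrices C(f_i):
R = [[-1, 0, 0, 0, 0], [0, 0, 0, 0, 0], [0, 1, 0, 0, 0], [0, 0, 1, 0, -3], [0, 0, 0, 1, -4]].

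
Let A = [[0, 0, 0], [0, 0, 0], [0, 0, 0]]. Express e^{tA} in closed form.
A has Jordan form J = [[0, 0, 0], [0, 0, 0], [0, 0, 0]] with A = PJP^{-1}, so e^{tA} = P e^{tJ} P^{-1}.

For a Jordan block J_k(λ), e^{tJ_k(λ)} = e^{λt} · (I + tN + t^2 N^2/2! + ... + t^{k-1} N^{k-1}/(k-1)!) where N is the nilpotent superdiagonal part.

Assembling the blocks and conjugating back gives the entries of e^{tA} as shown above.

e^{tA} = [[1, 0, 0], [0, 1, 0], [0, 0, 1]]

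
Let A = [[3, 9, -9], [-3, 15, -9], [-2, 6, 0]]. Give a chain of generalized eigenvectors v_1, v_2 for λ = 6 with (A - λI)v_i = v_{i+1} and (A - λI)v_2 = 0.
We seek v_1 ∈ ker((A - 6I)^2) \ ker(A - 6I), then set v_{i+1} = (A - 6I) v_i.

One such chain is v_1 = [[2, 4, 3]]^T, v_2 = [[3, 3, 2]]^T. Check: (A - 6I) v_2 = [[0, 0, 0]]^T = 0.

v_1 = [[2, 4, 3]]^T, v_2 = [[3, 3, 2]]^T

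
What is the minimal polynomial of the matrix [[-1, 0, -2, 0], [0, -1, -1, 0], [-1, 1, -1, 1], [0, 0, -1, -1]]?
m_A(x) = (x + 1)^3

The characteristic polynomial factors as (x + 1)^4. The minimal polynomial is ∏(x - λ)^{k_λ} where k_λ is the size of the largest Jordan block at λ.

For λ = -1: rank(A + I) = 2, and the largest Jordan block has size 3 (the smallest k with rank((A + I)^k) = rank((A + I)^(k+1))).

So m_A(x) = (x + 1)^3.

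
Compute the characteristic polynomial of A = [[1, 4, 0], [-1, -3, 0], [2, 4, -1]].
xI - A = [[x - 1, -4, 0], [1, x + 3, 0], [-2, -4, x + 1]].

Expanding det(xI - A) along the first row:
det(xI - A) = + (x - 1)·det([[x + 3, 0], [-4, x + 1]]) - (-4)·det([[1, 0], [-2, x + 1]]) + (0)·det([[1, x + 3], [-2, -4]]).

Evaluating gives χ_A(x) = x^3 + 3x^2 + 3x + 1 = (x + 1)^3.

χ_A(x) = (x + 1)^3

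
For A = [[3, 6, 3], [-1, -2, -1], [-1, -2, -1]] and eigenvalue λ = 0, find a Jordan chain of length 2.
We seek v_1 ∈ ker(A^2) \ ker(A), then set v_{i+1} = A v_i.

One such chain is v_1 = [[0, 0, 1]]^T, v_2 = [[3, -1, -1]]^T. Check: A v_2 = [[0, 0, 0]]^T = 0.

v_1 = [[0, 0, 1]]^T, v_2 = [[3, -1, -1]]^T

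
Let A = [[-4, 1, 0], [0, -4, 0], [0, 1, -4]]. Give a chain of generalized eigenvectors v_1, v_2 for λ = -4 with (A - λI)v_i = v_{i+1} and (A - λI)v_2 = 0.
We seek v_1 ∈ ker((A + 4I)^2) \ ker(A + 4I), then set v_{i+1} = (A + 4I) v_i.

One such chain is v_1 = [[-1, 1, 1]]^T, v_2 = [[1, 0, 1]]^T. Check: (A + 4I) v_2 = [[0, 0, 0]]^T = 0.

v_1 = [[-1, 1, 1]]^T, v_2 = [[1, 0, 1]]^T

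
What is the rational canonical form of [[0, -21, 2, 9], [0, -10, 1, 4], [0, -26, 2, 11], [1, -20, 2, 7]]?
R = [[0, 0, 0, 3], [1, 0, 0, 4], [0, 1, 0, 1], [0, 0, 1, -1]]

The invariant factors of A (the non-unit diagonal entries of the Smith normal form of xI - A over ℚ[x]) are (x + 1)(x^3 - x - 3), each dividing the next. The characteristic polynomial is their product, (x + 1)(x^3 - x - 3).

The rational canonical form is the block-diagonal matrix of companion matrices C(f_i):
R = [[0, 0, 0, 3], [1, 0, 0, 4], [0, 1, 0, 1], [0, 0, 1, -1]].

Note the characteristic polynomial does not split into linear factors over ℚ, so A has no Jordan form over ℚ; the rational canonical form exists over any field.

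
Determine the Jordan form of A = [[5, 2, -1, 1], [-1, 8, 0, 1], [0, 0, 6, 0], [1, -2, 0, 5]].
J = [[6, 1, 0, 0], [0, 6, 1, 0], [0, 0, 6, 0], [0, 0, 0, 6]]

The characteristic polynomial is det(xI - A) = (x - 6)^4, so the eigenvalues are 6 (algebraic multiplicity 4).

For λ = 6: rank(A - 6I) = 2, rank((A - 6I)^2) = 1, rank((A - 6I)^3) = 0. The eigenspace has dimension 4 - 2 = 2, so there are 2 Jordan blocks; the rank sequence gives block sizes [3, 1].

Assembling the blocks gives the Jordan form J above.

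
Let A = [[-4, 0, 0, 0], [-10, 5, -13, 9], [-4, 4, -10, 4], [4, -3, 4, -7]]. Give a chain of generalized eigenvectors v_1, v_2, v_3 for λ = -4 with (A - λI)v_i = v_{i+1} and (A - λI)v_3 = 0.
v_1 = [[1, 3, 1, -1]]^T, v_2 = [[0, -5, -2, 2]]^T, v_3 = [[0, -1, 0, 1]]^T

We seek v_1 ∈ ker((A + 4I)^3) \ ker((A + 4I)^2), then set v_{i+1} = (A + 4I) v_i.

One such chain is v_1 = [[1, 3, 1, -1]]^T, v_2 = [[0, -5, -2, 2]]^T, v_3 = [[0, -1, 0, 1]]^T. Check: (A + 4I) v_3 = [[0, 0, 0, 0]]^T = 0.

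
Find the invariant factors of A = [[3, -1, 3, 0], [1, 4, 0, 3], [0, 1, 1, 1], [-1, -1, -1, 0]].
The Jordan structure of A has elementary divisors (x - 2)^2, (x - 2)^2. Arranging the block sizes at each eigenvalue in decreasing order and taking row products gives the invariant factors.

Invariant factors (smallest first, each dividing the next): (x - 2)^2, (x - 2)^2.

Check: the last factor (x - 2)^2 is the minimal polynomial, and the product (x - 2)^4 is the characteristic polynomial.

(x - 2)^2, (x - 2)^2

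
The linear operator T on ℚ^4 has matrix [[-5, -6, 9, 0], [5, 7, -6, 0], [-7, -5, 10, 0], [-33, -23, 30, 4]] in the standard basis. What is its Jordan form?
J = [[4, 1, 0, 0], [0, 4, 1, 0], [0, 0, 4, 0], [0, 0, 0, 4]]

The characteristic polynomial is det(xI - A) = (x - 4)^4, so the eigenvalues are 4 (algebraic multiplicity 4).

For λ = 4: rank(A - 4I) = 2, rank((A - 4I)^2) = 1, rank((A - 4I)^3) = 0. The eigenspace has dimension 4 - 2 = 2, so there are 2 Jordan blocks; the rank sequence gives block sizes [3, 1].

Assembling the blocks gives the Jordan form J above.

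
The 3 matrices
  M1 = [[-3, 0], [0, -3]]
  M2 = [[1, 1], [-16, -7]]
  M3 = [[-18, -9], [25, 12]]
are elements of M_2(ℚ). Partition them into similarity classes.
Characteristic polynomials: χ_{M1} = (x + 3)^2, χ_{M2} = (x + 3)^2, χ_{M3} = (x + 3)^2.

{M1}: invariant factors x + 3, x + 3.

{M2, M3}: invariant factors (x + 3)^2.

Matrices are similar if and only if their invariant-factor lists agree; the partition into similarity classes is {M1}, {M2, M3}.

2 classes: {M1}, {M2, M3}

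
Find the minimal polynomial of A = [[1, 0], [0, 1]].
m_A(x) = x - 1

The characteristic polynomial factors as (x - 1)^2. The minimal polynomial is ∏(x - λ)^{k_λ} where k_λ is the size of the largest Jordan block at λ.

For λ = 1: rank(A - I) = 0, and the largest Jordan block has size 1 (the smallest k with rank((A - I)^k) = rank((A - I)^(k+1))).

So m_A(x) = x - 1.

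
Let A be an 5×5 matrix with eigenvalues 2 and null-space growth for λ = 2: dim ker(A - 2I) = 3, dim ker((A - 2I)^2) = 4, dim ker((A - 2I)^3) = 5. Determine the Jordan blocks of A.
Jordan blocks: (2, 3), (2, 1), (2, 1)

λ = 2: successive nullity increments [3, 1, 1] count blocks of size ≥ k; block sizes are [3, 1, 1].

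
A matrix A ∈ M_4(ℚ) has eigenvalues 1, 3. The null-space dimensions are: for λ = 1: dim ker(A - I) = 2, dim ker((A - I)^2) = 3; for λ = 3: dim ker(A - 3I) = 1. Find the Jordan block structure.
λ = 1: successive nullity increments [2, 1] count blocks of size ≥ k; block sizes are [2, 1].
λ = 3: successive nullity increments [1] count blocks of size ≥ k; block sizes are [1].

Jordan blocks: (1, 2), (1, 1), (3, 1)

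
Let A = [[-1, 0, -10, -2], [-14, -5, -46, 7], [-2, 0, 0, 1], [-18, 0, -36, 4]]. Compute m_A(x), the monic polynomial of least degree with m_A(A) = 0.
The characteristic polynomial factors as (x - 4)^2(x + 5)^2. The minimal polynomial is ∏(x - λ)^{k_λ} where k_λ is the size of the largest Jordan block at λ.

For λ = -5: rank(A + 5I) = 2, and the largest Jordan block has size 1 (the smallest k with rank((A + 5I)^k) = rank((A + 5I)^(k+1))).
For λ = 4: rank(A - 4I) = 3, and the largest Jordan block has size 2 (the smallest k with rank((A - 4I)^k) = rank((A - 4I)^(k+1))).

So m_A(x) = (x - 4)^2(x + 5).

m_A(x) = (x - 4)^2(x + 5)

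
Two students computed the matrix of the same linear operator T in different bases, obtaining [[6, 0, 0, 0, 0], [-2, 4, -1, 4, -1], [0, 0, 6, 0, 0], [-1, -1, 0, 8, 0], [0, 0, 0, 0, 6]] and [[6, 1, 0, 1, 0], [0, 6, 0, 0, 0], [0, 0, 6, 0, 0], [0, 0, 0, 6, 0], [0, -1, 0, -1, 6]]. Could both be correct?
Both have characteristic polynomial (x - 6)^5, but the minimal polynomial of A is (x - 6)^3 while the minimal polynomial of B is (x - 6)^2. The minimal polynomial is a similarity invariant, so A and B are not similar.

No.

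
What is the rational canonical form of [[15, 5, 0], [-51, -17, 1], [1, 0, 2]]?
The invariant factors of A (the non-unit diagonal entries of the Smith normal form of xI - A over ℚ[x]) are x^3 - 4x - 5, each dividing the next. The characteristic polynomial is their product, x^3 - 4x - 5.

The rational canonical form is the block-diagonal matrix of companion matrices C(f_i):
R = [[0, 0, 5], [1, 0, 4], [0, 1, 0]].

Note the characteristic polynomial does not split into linear factors over ℚ, so A has no Jordan form over ℚ; the rational canonical form exists over any field.

R = [[0, 0, 5], [1, 0, 4], [0, 1, 0]]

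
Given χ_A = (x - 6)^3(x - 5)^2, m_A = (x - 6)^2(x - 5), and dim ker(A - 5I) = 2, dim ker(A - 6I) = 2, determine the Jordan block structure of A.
Jordan blocks: (5, 1), (5, 1), (6, 2), (6, 1)

λ = 5: algebraic multiplicity 2 (exponent in χ_A), largest block size 1 (exponent in m_A), 2 blocks (geometric multiplicity). These force block sizes [1, 1].
λ = 6: algebraic multiplicity 3 (exponent in χ_A), largest block size 2 (exponent in m_A), 2 blocks (geometric multiplicity). These force block sizes [2, 1].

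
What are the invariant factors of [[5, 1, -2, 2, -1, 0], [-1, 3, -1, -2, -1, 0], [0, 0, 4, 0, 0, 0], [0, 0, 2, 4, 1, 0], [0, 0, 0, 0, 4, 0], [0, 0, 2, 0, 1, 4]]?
x - 4, (x - 4)^2, (x - 4)^3

The Jordan structure of A has elementary divisors (x - 4)^3, (x - 4)^2, (x - 4). Arranging the block sizes at each eigenvalue in decreasing order and taking row products gives the invariant factors.

Invariant factors (smallest first, each dividing the next): x - 4, (x - 4)^2, (x - 4)^3.

Check: the last factor (x - 4)^3 is the minimal polynomial, and the product (x - 4)^6 is the characteristic polynomial.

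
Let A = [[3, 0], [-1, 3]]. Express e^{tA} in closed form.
A has Jordan form J = [[3, 1], [0, 3]] with A = PJP^{-1}, so e^{tA} = P e^{tJ} P^{-1}.

For a Jordan block J_k(λ), e^{tJ_k(λ)} = e^{λt} · (I + tN + t^2 N^2/2! + ... + t^{k-1} N^{k-1}/(k-1)!) where N is the nilpotent superdiagonal part.

Assembling the blocks and conjugating back gives the entries of e^{tA} as shown above.

e^{tA} = [[e^{3*t}, 0], [-t*e^{3*t}, e^{3*t}]]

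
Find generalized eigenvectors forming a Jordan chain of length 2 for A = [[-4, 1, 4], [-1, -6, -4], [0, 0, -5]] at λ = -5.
v_1 = [[-4, 1, 1]]^T, v_2 = [[1, -1, 0]]^T

We seek v_1 ∈ ker((A + 5I)^2) \ ker(A + 5I), then set v_{i+1} = (A + 5I) v_i.

One such chain is v_1 = [[-4, 1, 1]]^T, v_2 = [[1, -1, 0]]^T. Check: (A + 5I) v_2 = [[0, 0, 0]]^T = 0.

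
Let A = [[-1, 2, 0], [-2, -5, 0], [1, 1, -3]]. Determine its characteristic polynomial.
χ_A(x) = (x + 3)^3

xI - A = [[x + 1, -2, 0], [2, x + 5, 0], [-1, -1, x + 3]].

Expanding det(xI - A) along the first row:
det(xI - A) = + (x + 1)·det([[x + 5, 0], [-1, x + 3]]) - (-2)·det([[2, 0], [-1, x + 3]]) + (0)·det([[2, x + 5], [-1, -1]]).

Evaluating gives χ_A(x) = x^3 + 9x^2 + 27x + 27 = (x + 3)^3.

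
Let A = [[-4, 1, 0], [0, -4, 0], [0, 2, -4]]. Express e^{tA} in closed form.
e^{tA} = [[e^{-4*t}, t*e^{-4*t}, 0], [0, e^{-4*t}, 0], [0, 2*t*e^{-4*t}, e^{-4*t}]]

A has Jordan form J = [[-4, 1, 0], [0, -4, 0], [0, 0, -4]] with A = PJP^{-1}, so e^{tA} = P e^{tJ} P^{-1}.

For a Jordan block J_k(λ), e^{tJ_k(λ)} = e^{λt} · (I + tN + t^2 N^2/2! + ... + t^{k-1} N^{k-1}/(k-1)!) where N is the nilpotent superdiagonal part.

Assembling the blocks and conjugating back gives the entries of e^{tA} as shown above.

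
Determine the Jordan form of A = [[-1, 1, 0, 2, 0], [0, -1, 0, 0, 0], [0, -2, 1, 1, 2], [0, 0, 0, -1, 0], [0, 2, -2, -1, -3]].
J = [[-1, 1, 0, 0, 0], [0, -1, 0, 0, 0], [0, 0, -1, 1, 0], [0, 0, 0, -1, 0], [0, 0, 0, 0, -1]]

The characteristic polynomial is det(xI - A) = (x + 1)^5, so the eigenvalues are -1 (algebraic multiplicity 5).

For λ = -1: rank(A + I) = 2, rank((A + I)^2) = 0. The eigenspace has dimension 5 - 2 = 3, so there are 3 Jordan blocks; the rank sequence gives block sizes [2, 2, 1].

Assembling the blocks gives the Jordan form J above.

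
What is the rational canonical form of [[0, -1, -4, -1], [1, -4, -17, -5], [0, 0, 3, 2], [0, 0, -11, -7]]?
The invariant factors of A (the non-unit diagonal entries of the Smith normal form of xI - A over ℚ[x]) are x^2 + 4x + 1, x^2 + 4x + 1, each dividing the next. The characteristic polynomial is their product, (x^2 + 4x + 1)^2.

The rational canonical form is the block-diagonal matrix of companion matrices C(f_i):
R = [[0, -1, 0, 0], [1, -4, 0, 0], [0, 0, 0, -1], [0, 0, 1, -4]].

Note the characteristic polynomial does not split into linear factors over ℚ, so A has no Jordan form over ℚ; the rational canonical form exists over any field.

R = [[0, -1, 0, 0], [1, -4, 0, 0], [0, 0, 0, -1], [0, 0, 1, -4]]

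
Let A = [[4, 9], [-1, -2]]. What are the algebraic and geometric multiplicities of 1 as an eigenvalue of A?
algebraic multiplicity 2, geometric multiplicity 1

The characteristic polynomial is (x - 1)^2, so the factor x - 1 appears with exponent 2: the algebraic multiplicity is 2.

rank(A - I) = 1, so the eigenspace has dimension 2 - 1 = 1: the geometric multiplicity is 1.

Since 1 < 2, A is not diagonalizable.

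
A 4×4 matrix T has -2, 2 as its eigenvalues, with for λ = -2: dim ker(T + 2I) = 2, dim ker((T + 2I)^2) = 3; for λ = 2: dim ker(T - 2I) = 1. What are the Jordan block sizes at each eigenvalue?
λ = -2: successive nullity increments [2, 1] count blocks of size ≥ k; block sizes are [2, 1].
λ = 2: successive nullity increments [1] count blocks of size ≥ k; block sizes are [1].

Jordan blocks: (-2, 2), (-2, 1), (2, 1)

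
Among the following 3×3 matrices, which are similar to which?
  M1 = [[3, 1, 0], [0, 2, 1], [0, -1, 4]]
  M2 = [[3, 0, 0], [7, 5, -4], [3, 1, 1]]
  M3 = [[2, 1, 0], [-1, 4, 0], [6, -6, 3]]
2 classes: {M1, M2}, {M3}

Characteristic polynomials: χ_{M1} = (x - 3)^3, χ_{M2} = (x - 3)^3, χ_{M3} = (x - 3)^3.

{M1, M2}: invariant factors (x - 3)^3.

{M3}: invariant factors x - 3, (x - 3)^2.

Matrices are similar if and only if their invariant-factor lists agree; the partition into similarity classes is {M1, M2}, {M3}.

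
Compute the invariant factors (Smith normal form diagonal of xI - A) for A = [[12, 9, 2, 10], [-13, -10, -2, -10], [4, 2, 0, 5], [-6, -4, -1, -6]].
(x + 1)^2, (x + 1)^2

The Jordan structure of A has elementary divisors (x + 1)^2, (x + 1)^2. Arranging the block sizes at each eigenvalue in decreasing order and taking row products gives the invariant factors.

Invariant factors (smallest first, each dividing the next): (x + 1)^2, (x + 1)^2.

Check: the last factor (x + 1)^2 is the minimal polynomial, and the product (x + 1)^4 is the characteristic polynomial.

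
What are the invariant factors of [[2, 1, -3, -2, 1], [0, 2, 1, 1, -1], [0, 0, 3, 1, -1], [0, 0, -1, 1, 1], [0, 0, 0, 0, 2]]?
The Jordan structure of A has elementary divisors (x - 2)^2, (x - 2)^2, (x - 2). Arranging the block sizes at each eigenvalue in decreasing order and taking row products gives the invariant factors.

Invariant factors (smallest first, each dividing the next): x - 2, (x - 2)^2, (x - 2)^2.

Check: the last factor (x - 2)^2 is the minimal polynomial, and the product (x - 2)^5 is the characteristic polynomial.

x - 2, (x - 2)^2, (x - 2)^2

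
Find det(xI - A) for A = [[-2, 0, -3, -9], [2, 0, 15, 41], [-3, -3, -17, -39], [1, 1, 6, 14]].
xI - A = [[x + 2, 0, 3, 9], [-2, x, -15, -41], [3, 3, x + 17, 39], [-1, -1, -6, x - 14]].

Expanding det(xI - A) along the first row:
det(xI - A) = + (x + 2)·det([[x, -15, -41], [3, x + 17, 39], [-1, -6, x - 14]]) - (0)·det([[-2, -15, -41], [3, x + 17, 39], [-1, -6, x - 14]]) + (3)·det([[-2, x, -41], [3, 3, 39], [-1, -1, x - 14]]) - (9)·det([[-2, x, -15], [3, 3, x + 17], [-1, -1, -6]]).

Evaluating gives χ_A(x) = x^4 + 5x^3 + 6x^2 - 4x - 8 = (x - 1)(x + 2)^3.

χ_A(x) = (x - 1)(x + 2)^3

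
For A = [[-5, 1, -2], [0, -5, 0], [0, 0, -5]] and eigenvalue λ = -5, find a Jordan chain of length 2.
We seek v_1 ∈ ker((A + 5I)^2) \ ker(A + 5I), then set v_{i+1} = (A + 5I) v_i.

One such chain is v_1 = [[-2, -1, -1]]^T, v_2 = [[1, 0, 0]]^T. Check: (A + 5I) v_2 = [[0, 0, 0]]^T = 0.

v_1 = [[-2, -1, -1]]^T, v_2 = [[1, 0, 0]]^T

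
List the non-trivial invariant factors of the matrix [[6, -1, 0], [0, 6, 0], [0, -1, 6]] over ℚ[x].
The Jordan structure of A has elementary divisors (x - 6)^2, (x - 6). Arranging the block sizes at each eigenvalue in decreasing order and taking row products gives the invariant factors.

Invariant factors (smallest first, each dividing the next): x - 6, (x - 6)^2.

Check: the last factor (x - 6)^2 is the minimal polynomial, and the product (x - 6)^3 is the characteristic polynomial.

x - 6, (x - 6)^2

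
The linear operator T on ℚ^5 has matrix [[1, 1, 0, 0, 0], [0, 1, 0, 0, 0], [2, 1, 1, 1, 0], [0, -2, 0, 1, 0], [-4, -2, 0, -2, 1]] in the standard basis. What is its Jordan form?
The characteristic polynomial is det(xI - A) = (x - 1)^5, so the eigenvalues are 1 (algebraic multiplicity 5).

For λ = 1: rank(A - I) = 2, rank((A - I)^2) = 0. The eigenspace has dimension 5 - 2 = 3, so there are 3 Jordan blocks; the rank sequence gives block sizes [2, 2, 1].

Assembling the blocks gives the Jordan form J above.

J = [[1, 1, 0, 0, 0], [0, 1, 0, 0, 0], [0, 0, 1, 1, 0], [0, 0, 0, 1, 0], [0, 0, 0, 0, 1]]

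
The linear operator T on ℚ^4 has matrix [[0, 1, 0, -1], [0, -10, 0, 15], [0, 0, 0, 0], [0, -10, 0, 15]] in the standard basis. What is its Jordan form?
The characteristic polynomial is det(xI - A) = x^3(x - 5), so the eigenvalues are 0 (algebraic multiplicity 3), 5 (algebraic multiplicity 1).

For λ = 0: rank(A) = 2, rank(A^2) = 1. The eigenspace has dimension 4 - 2 = 2, so there are 2 Jordan blocks; the rank sequence gives block sizes [2, 1].

For λ = 5: algebraic multiplicity 1 gives one 1×1 block.

Assembling the blocks gives the Jordan form J above.

J = [[0, 1, 0, 0], [0, 0, 0, 0], [0, 0, 0, 0], [0, 0, 0, 5]]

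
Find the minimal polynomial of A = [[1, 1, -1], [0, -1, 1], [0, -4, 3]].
m_A(x) = (x - 1)^3

The characteristic polynomial factors as (x - 1)^3. The minimal polynomial is ∏(x - λ)^{k_λ} where k_λ is the size of the largest Jordan block at λ.

For λ = 1: rank(A - I) = 2, and the largest Jordan block has size 3 (the smallest k with rank((A - I)^k) = rank((A - I)^(k+1))).

So m_A(x) = (x - 1)^3.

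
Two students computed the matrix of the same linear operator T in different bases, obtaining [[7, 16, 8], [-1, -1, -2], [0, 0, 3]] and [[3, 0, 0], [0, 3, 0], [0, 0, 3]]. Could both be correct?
Both have characteristic polynomial (x - 3)^3, but the minimal polynomial of A is (x - 3)^2 while the minimal polynomial of B is x - 3. The minimal polynomial is a similarity invariant, so A and B are not similar.

No.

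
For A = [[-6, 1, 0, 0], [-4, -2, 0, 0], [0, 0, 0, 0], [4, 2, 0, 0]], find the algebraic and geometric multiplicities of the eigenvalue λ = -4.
The characteristic polynomial is x^2(x + 4)^2, so the factor x + 4 appears with exponent 2: the algebraic multiplicity is 2.

rank(A + 4I) = 3, so the eigenspace has dimension 4 - 3 = 1: the geometric multiplicity is 1.

Since 1 < 2, A is not diagonalizable.

algebraic multiplicity 2, geometric multiplicity 1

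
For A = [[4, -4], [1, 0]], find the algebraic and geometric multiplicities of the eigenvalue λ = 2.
The characteristic polynomial is (x - 2)^2, so the factor x - 2 appears with exponent 2: the algebraic multiplicity is 2.

rank(A - 2I) = 1, so the eigenspace has dimension 2 - 1 = 1: the geometric multiplicity is 1.

Since 1 < 2, A is not diagonalizable.

algebraic multiplicity 2, geometric multiplicity 1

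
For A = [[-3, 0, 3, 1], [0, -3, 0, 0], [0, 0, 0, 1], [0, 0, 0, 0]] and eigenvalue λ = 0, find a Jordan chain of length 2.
v_1 = [[-3, 0, -3, 1]]^T, v_2 = [[1, 0, 1, 0]]^T

We seek v_1 ∈ ker(A^2) \ ker(A), then set v_{i+1} = A v_i.

One such chain is v_1 = [[-3, 0, -3, 1]]^T, v_2 = [[1, 0, 1, 0]]^T. Check: A v_2 = [[0, 0, 0, 0]]^T = 0.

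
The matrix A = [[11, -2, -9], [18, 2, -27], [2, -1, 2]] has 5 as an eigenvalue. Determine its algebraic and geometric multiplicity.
The characteristic polynomial is (x - 5)^3, so the factor x - 5 appears with exponent 3: the algebraic multiplicity is 3.

rank(A - 5I) = 2, so the eigenspace has dimension 3 - 2 = 1: the geometric multiplicity is 1.

Since 1 < 3, A is not diagonalizable.

algebraic multiplicity 3, geometric multiplicity 1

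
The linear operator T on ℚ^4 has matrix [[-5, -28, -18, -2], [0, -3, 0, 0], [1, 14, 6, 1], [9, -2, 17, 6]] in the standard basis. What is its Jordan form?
The characteristic polynomial is det(xI - A) = (x - 5)^2(x + 3)^2, so the eigenvalues are -3 (algebraic multiplicity 2), 5 (algebraic multiplicity 2).

For λ = -3: rank(A + 3I) = 2. The eigenspace has dimension 4 - 2 = 2, so there are 2 Jordan blocks; the rank sequence gives block sizes [1, 1].

For λ = 5: rank(A - 5I) = 3, rank((A - 5I)^2) = 2. The eigenspace has dimension 4 - 3 = 1, so there is 1 Jordan block; the rank sequence gives block sizes [2].

Assembling the blocks gives the Jordan form J above.

J = [[-3, 0, 0, 0], [0, -3, 0, 0], [0, 0, 5, 1], [0, 0, 0, 5]]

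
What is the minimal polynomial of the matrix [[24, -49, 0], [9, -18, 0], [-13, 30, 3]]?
The characteristic polynomial factors as (x - 3)^3. The minimal polynomial is ∏(x - λ)^{k_λ} where k_λ is the size of the largest Jordan block at λ.

For λ = 3: rank(A - 3I) = 2, and the largest Jordan block has size 3 (the smallest k with rank((A - 3I)^k) = rank((A - 3I)^(k+1))).

So m_A(x) = (x - 3)^3.

m_A(x) = (x - 3)^3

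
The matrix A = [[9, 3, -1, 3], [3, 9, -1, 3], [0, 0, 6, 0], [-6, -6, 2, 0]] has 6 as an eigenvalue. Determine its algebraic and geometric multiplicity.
algebraic multiplicity 4, geometric multiplicity 3

The characteristic polynomial is (x - 6)^4, so the factor x - 6 appears with exponent 4: the algebraic multiplicity is 4.

rank(A - 6I) = 1, so the eigenspace has dimension 4 - 1 = 3: the geometric multiplicity is 3.

Since 3 < 4, A is not diagonalizable.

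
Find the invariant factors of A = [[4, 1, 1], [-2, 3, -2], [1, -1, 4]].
The Jordan structure of A has elementary divisors (x - 3)^2, (x - 5). Arranging the block sizes at each eigenvalue in decreasing order and taking row products gives the invariant factors.

Invariant factors (smallest first, each dividing the next): (x - 5)(x - 3)^2.

Check: the last factor (x - 5)(x - 3)^2 is the minimal polynomial, and the product (x - 5)(x - 3)^2 is the characteristic polynomial.

(x - 5)(x - 3)^2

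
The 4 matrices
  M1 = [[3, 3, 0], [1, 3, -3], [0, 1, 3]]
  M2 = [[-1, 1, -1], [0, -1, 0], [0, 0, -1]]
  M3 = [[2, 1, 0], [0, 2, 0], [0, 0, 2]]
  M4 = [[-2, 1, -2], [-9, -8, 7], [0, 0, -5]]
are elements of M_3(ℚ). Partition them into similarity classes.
4 classes: {M1}, {M2}, {M3}, {M4}

Characteristic polynomials: χ_{M1} = (x - 3)^3, χ_{M2} = (x + 1)^3, χ_{M3} = (x - 2)^3, χ_{M4} = (x + 5)^3.

{M1}: invariant factors (x - 3)^3.

{M2}: invariant factors x + 1, (x + 1)^2.

{M3}: invariant factors x - 2, (x - 2)^2.

{M4}: invariant factors (x + 5)^3.

Matrices are similar if and only if their invariant-factor lists agree; the partition into similarity classes is {M1}, {M2}, {M3}, {M4}.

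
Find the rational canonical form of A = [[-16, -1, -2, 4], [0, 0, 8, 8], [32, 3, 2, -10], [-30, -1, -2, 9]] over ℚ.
R = [[-4, 0, 0, 0], [0, 0, 0, 8], [0, 1, 0, 14], [0, 0, 1, -1]]

The invariant factors of A (the non-unit diagonal entries of the Smith normal form of xI - A over ℚ[x]) are x + 4, (x + 4)(x^2 - 3x - 2), each dividing the next. The characteristic polynomial is their product, (x + 4)^2(x^2 - 3x - 2).

The rational canonical form is the block-diagonal matrix of companion matrices C(f_i):
R = [[-4, 0, 0, 0], [0, 0, 0, 8], [0, 1, 0, 14], [0, 0, 1, -1]].

Note the characteristic polynomial does not split into linear factors over ℚ, so A has no Jordan form over ℚ; the rational canonical form exists over any field.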